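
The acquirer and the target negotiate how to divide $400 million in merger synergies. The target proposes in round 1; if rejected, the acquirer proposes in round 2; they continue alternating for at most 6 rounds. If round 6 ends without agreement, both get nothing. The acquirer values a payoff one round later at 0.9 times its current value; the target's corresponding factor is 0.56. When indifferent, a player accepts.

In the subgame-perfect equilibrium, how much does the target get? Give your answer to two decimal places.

Round 6 (the acquirer proposes): the target will accept anything ≥ 0, so the acquirer offers 0 and keeps 400.
Round 5 (the target proposes): the acquirer can get 400 next round, worth 0.9 × 400 = 360 now; the target offers that and keeps 40.
Round 4 (the acquirer proposes): the target can get 40 next round, worth 0.56 × 40 = 22.4 now; the acquirer offers that and keeps 377.6.
Round 3 (the target proposes): the acquirer can get 377.6 next round, worth 0.9 × 377.6 = 339.84 now; the target offers that and keeps 60.16.
Round 2 (the acquirer proposes): the target can get 60.16 next round, worth 0.56 × 60.16 = 33.6896 now. The acquirer offers 33.6896 and keeps 400 − 33.6896 = 366.3104.
Round 1 (the target proposes): the acquirer can get 366.3104 next round, worth 0.9 × 366.3104 = 329.67936 now. The target offers 329.67936 and keeps 400 − 329.67936 = 70.32064.

70.32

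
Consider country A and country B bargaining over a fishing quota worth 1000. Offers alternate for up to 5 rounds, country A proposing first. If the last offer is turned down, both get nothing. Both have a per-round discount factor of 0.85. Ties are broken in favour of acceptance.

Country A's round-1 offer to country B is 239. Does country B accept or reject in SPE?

Work out country B's continuation value if the offer is rejected.
Round 5 (country A proposes): country B will accept anything ≥ 0, so country A offers 0 and keeps 1000.
Round 4 (country B proposes): country A can get 1000 next round, worth 0.85 × 1000 = 850 now. Country B offers 850 and keeps 1000 − 850 = 150.
Round 3 (country A proposes): country B can get 150 next round, worth 0.85 × 150 = 127.5 now; country A offers that and keeps 872.5.
Round 2 (country B proposes): country A can get 872.5 next round, worth 0.85 × 872.5 = 741.625 now. Country B offers 741.625 and keeps 1000 − 741.625 = 258.375.
So by rejecting in round 1, country B gets 258.375 next round, worth 0.85 × 258.375 = 219.61875 now.
Offer 239 ≥ 219.61875, so country B accepts.

Accept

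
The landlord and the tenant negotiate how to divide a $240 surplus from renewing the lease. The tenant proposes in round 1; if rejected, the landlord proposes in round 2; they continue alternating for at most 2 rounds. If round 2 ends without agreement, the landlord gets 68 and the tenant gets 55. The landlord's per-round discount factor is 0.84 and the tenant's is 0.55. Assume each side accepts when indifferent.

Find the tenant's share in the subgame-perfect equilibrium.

84.6

Round 2 (the landlord proposes): the tenant gets 55 if talks fail, so the landlord offers 55 and keeps 185.
Round 1 (the tenant proposes): the landlord can get 185 next round, worth 0.84 × 185 = 155.4 now; the tenant offers that and keeps 84.6.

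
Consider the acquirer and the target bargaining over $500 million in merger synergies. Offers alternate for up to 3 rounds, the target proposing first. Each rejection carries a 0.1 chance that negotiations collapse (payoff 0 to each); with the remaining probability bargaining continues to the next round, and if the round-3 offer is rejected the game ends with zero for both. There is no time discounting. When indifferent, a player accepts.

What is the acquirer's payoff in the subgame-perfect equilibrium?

By backward induction:
Round 3 (the target proposes): rejection yields 0 for the acquirer; the target offers 0 and keeps 500.
Round 2 (the acquirer proposes): rejecting gives the target an expected 0.9 × 500 = 450, so the acquirer offers 450, keeping 50.
Round 1 (the target proposes): rejecting gives the acquirer an expected 0.9 × 50 = 45; the target offers that and keeps 455.

45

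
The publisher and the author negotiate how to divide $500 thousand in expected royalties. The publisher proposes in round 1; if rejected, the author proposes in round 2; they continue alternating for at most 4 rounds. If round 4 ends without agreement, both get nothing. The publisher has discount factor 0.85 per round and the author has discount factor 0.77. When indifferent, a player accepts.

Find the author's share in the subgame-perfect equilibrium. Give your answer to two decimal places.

Round 4 (the author proposes): the publisher will accept anything ≥ 0, so the author offers 0 and keeps 500.
Round 3 (the publisher proposes): the author can get 500 next round, worth 0.77 × 500 = 385 now; the publisher offers that and keeps 115.
Round 2 (the author proposes): the publisher can get 115 next round, worth 0.85 × 115 = 97.75 now, so the author offers 97.75, keeping 402.25.
Round 1 (the publisher proposes): the author can get 402.25 next round, worth 0.77 × 402.25 = 309.7325 now. The publisher offers 309.7325 and keeps 500 − 309.7325 = 190.2675.

309.73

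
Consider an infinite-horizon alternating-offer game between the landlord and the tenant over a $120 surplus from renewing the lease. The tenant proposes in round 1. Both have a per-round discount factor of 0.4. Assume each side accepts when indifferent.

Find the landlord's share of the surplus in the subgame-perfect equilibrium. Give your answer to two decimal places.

In a stationary SPE each proposer offers the other exactly their discounted continuation value.
If the tenant keeps x when proposing and the landlord keeps y when proposing, then x = 120 − 0.4y and y = 120 − 0.4x.
Solving: x = 120(1 − 0.4) / (1 − 0.4·0.4) = 72 / 0.84 ≈ 85.7143.
The landlord gets 120 − 85.7143 ≈ 34.2857.

34.29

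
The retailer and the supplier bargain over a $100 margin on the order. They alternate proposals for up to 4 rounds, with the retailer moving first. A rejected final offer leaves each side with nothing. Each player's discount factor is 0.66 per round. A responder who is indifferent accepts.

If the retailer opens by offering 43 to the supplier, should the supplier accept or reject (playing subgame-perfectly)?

Work out the supplier's continuation value if the offer is rejected.
Round 4 (the supplier proposes): rejection yields 0 for the retailer; the supplier offers 0 and keeps 100.
Round 3 (the retailer proposes): the supplier can get 100 next round, worth 0.66 × 100 = 66 now, so the retailer offers 66, keeping 34.
Round 2 (the supplier proposes): the retailer can get 34 next round, worth 0.66 × 34 = 22.44 now; the supplier offers that and keeps 77.56.
So by rejecting in round 1, the supplier gets 77.56 next round, worth 0.66 × 77.56 = 51.1896 now.
Offer 43 < 51.1896, so the supplier rejects.

Reject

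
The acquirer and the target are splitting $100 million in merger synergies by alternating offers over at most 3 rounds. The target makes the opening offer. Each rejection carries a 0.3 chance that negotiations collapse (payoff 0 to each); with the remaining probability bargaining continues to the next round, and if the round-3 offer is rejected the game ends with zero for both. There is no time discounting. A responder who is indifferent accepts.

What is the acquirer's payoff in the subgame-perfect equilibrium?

Round 3 (the target proposes): the acquirer will accept anything ≥ 0, so the target offers 0 and keeps 100.
Round 2 (the acquirer proposes): rejecting gives the target an expected 0.7 × 100 = 70; the acquirer offers that and keeps 30.
Round 1 (the target proposes): rejecting gives the acquirer an expected 0.7 × 30 = 21. The target offers 21 and keeps 100 − 21 = 79.

21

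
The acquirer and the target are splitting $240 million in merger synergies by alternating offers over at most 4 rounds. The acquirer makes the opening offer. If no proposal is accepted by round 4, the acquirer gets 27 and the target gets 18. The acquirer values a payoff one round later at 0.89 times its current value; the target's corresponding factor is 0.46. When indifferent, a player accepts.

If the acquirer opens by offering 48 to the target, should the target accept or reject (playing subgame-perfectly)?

Round 4 (the target proposes): the acquirer gets 27 if talks fail, so the target offers 27 and keeps 213.
Round 3 (the acquirer proposes): the target can get 213 next round, worth 0.46 × 213 = 97.98 now. The acquirer offers 97.98 and keeps 240 − 97.98 = 142.02.
Round 2 (the target proposes): the acquirer can get 142.02 next round, worth 0.89 × 142.02 = 126.3978 now; the target offers that and keeps 113.6022.
So by rejecting in round 1, the target gets 113.6022 next round, worth 0.46 × 113.6022 = 52.257012 now.
Offer 48 < 52.257012, so the target rejects.

Reject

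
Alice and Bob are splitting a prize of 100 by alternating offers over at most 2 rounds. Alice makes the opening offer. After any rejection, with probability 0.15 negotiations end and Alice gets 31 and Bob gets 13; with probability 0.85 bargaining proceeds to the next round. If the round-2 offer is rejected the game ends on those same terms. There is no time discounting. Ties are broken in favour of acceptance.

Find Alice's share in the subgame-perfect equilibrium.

39.4

Round 2 (Bob proposes): Alice gets 31 if talks fail, so Bob offers 31 and keeps 69.
Round 1 (Alice proposes): rejecting gives Bob an expected 0.85 × 69 + 0.15 × 13 = 60.6, so Alice offers 60.6, keeping 39.4.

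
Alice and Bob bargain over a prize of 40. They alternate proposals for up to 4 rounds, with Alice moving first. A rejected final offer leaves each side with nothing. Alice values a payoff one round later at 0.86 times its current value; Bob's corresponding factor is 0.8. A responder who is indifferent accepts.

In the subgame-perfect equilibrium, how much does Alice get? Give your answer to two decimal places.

Round 4 (Bob proposes): Alice will accept anything ≥ 0, so Bob offers 0 and keeps 40.
Round 3 (Alice proposes): Bob can get 40 next round, worth 0.8 × 40 = 32 now, so Alice offers 32, keeping 8.
Round 2 (Bob proposes): Alice can get 8 next round, worth 0.86 × 8 = 6.88 now. Bob offers 6.88 and keeps 40 − 6.88 = 33.12.
Round 1 (Alice proposes): Bob can get 33.12 next round, worth 0.8 × 33.12 = 26.496 now; Alice offers that and keeps 13.504.

13.50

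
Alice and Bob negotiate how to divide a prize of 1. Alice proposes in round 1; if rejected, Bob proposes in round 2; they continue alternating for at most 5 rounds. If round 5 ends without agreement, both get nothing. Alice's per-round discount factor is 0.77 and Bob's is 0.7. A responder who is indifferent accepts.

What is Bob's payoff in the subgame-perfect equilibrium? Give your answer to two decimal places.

Round 5 (Alice proposes): rejection yields 0 for Bob; Alice offers 0 and keeps 1.
Round 4 (Bob proposes): Alice can get 1 next round, worth 0.77 × 1 = 0.77 now; Bob offers that and keeps 0.23.
Round 3 (Alice proposes): Bob can get 0.23 next round, worth 0.7 × 0.23 = 0.161 now, so Alice offers 0.161, keeping 0.839.
Round 2 (Bob proposes): Alice can get 0.839 next round, worth 0.77 × 0.839 = 0.64603 now; Bob offers that and keeps 0.35397.
Round 1 (Alice proposes): Bob can get 0.35397 next round, worth 0.7 × 0.35397 = 0.247779 now, so Alice offers 0.247779, keeping 0.752221.

0.25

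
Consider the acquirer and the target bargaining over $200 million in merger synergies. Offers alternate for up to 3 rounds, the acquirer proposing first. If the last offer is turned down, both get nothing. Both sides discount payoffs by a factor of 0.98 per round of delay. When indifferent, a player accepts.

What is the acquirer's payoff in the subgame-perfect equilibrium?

Work backward from the last round.
Round 3 (the acquirer proposes): the target will accept anything ≥ 0, so the acquirer offers 0 and keeps 200.
Round 2 (the target proposes): the acquirer can get 200 next round, worth 0.98 × 200 = 196 now. The target offers 196 and keeps 200 − 196 = 4.
Round 1 (the acquirer proposes): the target can get 4 next round, worth 0.98 × 4 = 3.92 now; the acquirer offers that and keeps 196.08.

196.08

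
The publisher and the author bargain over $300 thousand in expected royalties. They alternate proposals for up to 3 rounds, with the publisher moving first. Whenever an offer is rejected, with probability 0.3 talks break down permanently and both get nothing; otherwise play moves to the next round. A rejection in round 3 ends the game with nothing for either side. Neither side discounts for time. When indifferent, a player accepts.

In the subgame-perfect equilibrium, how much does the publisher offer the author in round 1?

Round 3 (the publisher proposes): the author will accept anything ≥ 0, so the publisher offers 0 and keeps 300.
Round 2 (the author proposes): rejecting gives the publisher an expected 0.7 × 300 = 210; the author offers that and keeps 90.
Round 1 (the publisher proposes): rejecting gives the author an expected 0.7 × 90 = 63; the publisher offers that and keeps 237.

63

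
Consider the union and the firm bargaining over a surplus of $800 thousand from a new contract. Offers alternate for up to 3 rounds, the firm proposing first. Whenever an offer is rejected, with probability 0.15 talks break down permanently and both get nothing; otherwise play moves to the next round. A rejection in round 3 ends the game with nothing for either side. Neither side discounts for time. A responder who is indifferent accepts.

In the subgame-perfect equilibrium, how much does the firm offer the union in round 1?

102

Round 3 (the firm proposes): the union will accept anything ≥ 0, so the firm offers 0 and keeps 800.
Round 2 (the union proposes): rejecting gives the firm an expected 0.85 × 800 = 680; the union offers that and keeps 120.
Round 1 (the firm proposes): rejecting gives the union an expected 0.85 × 120 = 102, so the firm offers 102, keeping 698.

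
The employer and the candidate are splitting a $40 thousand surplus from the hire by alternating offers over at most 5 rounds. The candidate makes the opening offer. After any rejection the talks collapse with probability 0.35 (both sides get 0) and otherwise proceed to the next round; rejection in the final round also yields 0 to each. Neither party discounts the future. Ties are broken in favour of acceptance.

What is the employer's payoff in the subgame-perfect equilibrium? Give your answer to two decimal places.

By backward induction:
Round 5 (the candidate proposes): rejection yields 0 for the employer; the candidate offers 0 and keeps 40.
Round 4 (the employer proposes): rejecting gives the candidate an expected 0.65 × 40 = 26. The employer offers 26 and keeps 40 − 26 = 14.
Round 3 (the candidate proposes): rejecting gives the employer an expected 0.65 × 14 = 9.1, so the candidate offers 9.1, keeping 30.9.
Round 2 (the employer proposes): rejecting gives the candidate an expected 0.65 × 30.9 = 20.085. The employer offers 20.085 and keeps 40 − 20.085 = 19.915.
Round 1 (the candidate proposes): rejecting gives the employer an expected 0.65 × 19.915 = 12.94475; the candidate offers that and keeps 27.05525.

12.94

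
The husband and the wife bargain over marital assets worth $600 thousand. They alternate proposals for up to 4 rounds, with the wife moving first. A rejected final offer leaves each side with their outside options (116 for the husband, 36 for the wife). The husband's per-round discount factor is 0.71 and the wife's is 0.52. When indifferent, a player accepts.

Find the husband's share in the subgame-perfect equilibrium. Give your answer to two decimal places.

Round 4 (the husband proposes): the wife gets 36 if talks fail, so the husband offers 36 and keeps 564.
Round 3 (the wife proposes): the husband can get 564 next round, worth 0.71 × 564 = 400.44 now, so the wife offers 400.44, keeping 199.56.
Round 2 (the husband proposes): the wife can get 199.56 next round, worth 0.52 × 199.56 = 103.7712 now, so the husband offers 103.7712, keeping 496.2288.
Round 1 (the wife proposes): the husband can get 496.2288 next round, worth 0.71 × 496.2288 = 352.322448 now, so the wife offers 352.322448, keeping 247.677552.

352.32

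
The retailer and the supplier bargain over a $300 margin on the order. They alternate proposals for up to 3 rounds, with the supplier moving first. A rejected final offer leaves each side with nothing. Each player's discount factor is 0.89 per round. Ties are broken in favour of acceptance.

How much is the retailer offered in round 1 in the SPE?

Round 3 (the supplier proposes): rejection yields 0 for the retailer; the supplier offers 0 and keeps 300.
Round 2 (the retailer proposes): the supplier can get 300 next round, worth 0.89 × 300 = 267 now; the retailer offers that and keeps 33.
Round 1 (the supplier proposes): the retailer can get 33 next round, worth 0.89 × 33 = 29.37 now, so the supplier offers 29.37, keeping 270.63.

29.37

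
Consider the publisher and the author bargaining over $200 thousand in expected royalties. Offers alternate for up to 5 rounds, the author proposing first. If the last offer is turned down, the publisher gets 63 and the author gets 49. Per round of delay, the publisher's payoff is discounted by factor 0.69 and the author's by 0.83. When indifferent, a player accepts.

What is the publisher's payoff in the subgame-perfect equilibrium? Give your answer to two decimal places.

Round 5 (the author proposes): the publisher gets 63 if talks fail, so the author offers 63 and keeps 137.
Round 4 (the publisher proposes): the author can get 137 next round, worth 0.83 × 137 = 113.71 now, so the publisher offers 113.71, keeping 86.29.
Round 3 (the author proposes): the publisher can get 86.29 next round, worth 0.69 × 86.29 = 59.5401 now, so the author offers 59.5401, keeping 140.4599.
Round 2 (the publisher proposes): the author can get 140.4599 next round, worth 0.83 × 140.4599 = 116.581717 now; the publisher offers that and keeps 83.418283.
Round 1 (the author proposes): the publisher can get 83.418283 next round, worth 0.69 × 83.418283 = 57.55861527 now. The author offers 57.55861527 and keeps 200 − 57.55861527 = 142.44138473.

57.56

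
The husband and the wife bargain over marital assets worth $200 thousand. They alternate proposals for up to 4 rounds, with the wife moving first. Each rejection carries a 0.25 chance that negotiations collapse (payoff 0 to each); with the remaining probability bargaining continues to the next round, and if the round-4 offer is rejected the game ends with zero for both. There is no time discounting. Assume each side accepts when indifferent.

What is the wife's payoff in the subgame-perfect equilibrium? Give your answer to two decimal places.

78.13

Round 4 (the husband proposes): the wife will accept anything ≥ 0, so the husband offers 0 and keeps 200.
Round 3 (the wife proposes): rejecting gives the husband an expected 0.75 × 200 = 150, so the wife offers 150, keeping 50.
Round 2 (the husband proposes): rejecting gives the wife an expected 0.75 × 50 = 37.5, so the husband offers 37.5, keeping 162.5.
Round 1 (the wife proposes): rejecting gives the husband an expected 0.75 × 162.5 = 121.875, so the wife offers 121.875, keeping 78.125.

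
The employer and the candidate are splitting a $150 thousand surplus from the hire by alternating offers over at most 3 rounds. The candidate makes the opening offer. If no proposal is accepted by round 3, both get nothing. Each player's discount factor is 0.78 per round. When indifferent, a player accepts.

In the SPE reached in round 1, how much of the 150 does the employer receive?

25.74

Round 3 (the candidate proposes): the employer will accept anything ≥ 0, so the candidate offers 0 and keeps 150.
Round 2 (the employer proposes): the candidate can get 150 next round, worth 0.78 × 150 = 117 now. The employer offers 117 and keeps 150 − 117 = 33.
Round 1 (the candidate proposes): the employer can get 33 next round, worth 0.78 × 33 = 25.74 now, so the candidate offers 25.74, keeping 124.26.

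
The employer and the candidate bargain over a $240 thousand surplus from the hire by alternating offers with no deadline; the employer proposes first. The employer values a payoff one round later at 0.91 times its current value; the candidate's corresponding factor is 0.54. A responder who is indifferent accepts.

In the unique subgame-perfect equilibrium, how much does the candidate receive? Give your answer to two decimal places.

22.93

Let x be the employer's share when the employer proposes and y be the candidate's share when the candidate proposes.
The candidate accepts iff offered ≥ 0.54·y, so x = 240 − 0.54y. Symmetrically y = 240 − 0.91x.
Substituting: x = 240 − 0.54(240 − 0.91x), giving x(1 − 0.91·0.54) = 240(1 − 0.54).
So x = 240 × 0.46 / 0.5086 ≈ 217.0665, and the candidate receives 240 − x ≈ 22.9335.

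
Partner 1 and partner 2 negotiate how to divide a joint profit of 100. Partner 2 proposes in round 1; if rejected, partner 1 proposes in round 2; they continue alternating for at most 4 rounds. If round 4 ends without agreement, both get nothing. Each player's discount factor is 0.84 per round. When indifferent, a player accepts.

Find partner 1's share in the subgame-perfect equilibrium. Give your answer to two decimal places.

Solve by backward induction from round 4.
Round 4 (partner 1 proposes): partner 2 will accept anything ≥ 0, so partner 1 offers 0 and keeps 100.
Round 3 (partner 2 proposes): partner 1 can get 100 next round, worth 0.84 × 100 = 84 now, so partner 2 offers 84, keeping 16.
Round 2 (partner 1 proposes): partner 2 can get 16 next round, worth 0.84 × 16 = 13.44 now; partner 1 offers that and keeps 86.56.
Round 1 (partner 2 proposes): partner 1 can get 86.56 next round, worth 0.84 × 86.56 = 72.7104 now. Partner 2 offers 72.7104 and keeps 100 − 72.7104 = 27.2896.

72.71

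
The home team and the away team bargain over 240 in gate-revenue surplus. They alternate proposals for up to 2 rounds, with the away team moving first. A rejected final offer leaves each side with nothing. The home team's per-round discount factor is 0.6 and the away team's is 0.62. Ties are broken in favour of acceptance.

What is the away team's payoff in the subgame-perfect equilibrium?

Solve by backward induction from round 2.
Round 2 (the home team proposes): rejection yields 0 for the away team; the home team offers 0 and keeps 240.
Round 1 (the away team proposes): the home team can get 240 next round, worth 0.6 × 240 = 144 now. The away team offers 144 and keeps 240 − 144 = 96.

96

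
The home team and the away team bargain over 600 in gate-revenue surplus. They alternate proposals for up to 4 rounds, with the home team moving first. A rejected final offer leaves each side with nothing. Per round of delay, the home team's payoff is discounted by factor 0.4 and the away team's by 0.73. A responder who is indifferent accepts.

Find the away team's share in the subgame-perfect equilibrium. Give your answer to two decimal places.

390.70

Round 4 (the away team proposes): the home team will accept anything ≥ 0, so the away team offers 0 and keeps 600.
Round 3 (the home team proposes): the away team can get 600 next round, worth 0.73 × 600 = 438 now. The home team offers 438 and keeps 600 − 438 = 162.
Round 2 (the away team proposes): the home team can get 162 next round, worth 0.4 × 162 = 64.8 now, so the away team offers 64.8, keeping 535.2.
Round 1 (the home team proposes): the away team can get 535.2 next round, worth 0.73 × 535.2 = 390.696 now, so the home team offers 390.696, keeping 209.304.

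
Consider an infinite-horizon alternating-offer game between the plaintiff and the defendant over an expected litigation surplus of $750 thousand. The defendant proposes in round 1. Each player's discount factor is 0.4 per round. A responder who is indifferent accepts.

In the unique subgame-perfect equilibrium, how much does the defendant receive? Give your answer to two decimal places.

535.71

Let x be the defendant's share when the defendant proposes and y be the plaintiff's share when the plaintiff proposes.
The plaintiff accepts iff offered ≥ 0.4·y, so x = 750 − 0.4y. Symmetrically y = 750 − 0.4x.
Substituting: x = 750 − 0.4(750 − 0.4x), giving x(1 − 0.4·0.4) = 750(1 − 0.4).
So x = 750 × 0.6 / 0.84 ≈ 535.7143, and the plaintiff receives 750 − x ≈ 214.2857.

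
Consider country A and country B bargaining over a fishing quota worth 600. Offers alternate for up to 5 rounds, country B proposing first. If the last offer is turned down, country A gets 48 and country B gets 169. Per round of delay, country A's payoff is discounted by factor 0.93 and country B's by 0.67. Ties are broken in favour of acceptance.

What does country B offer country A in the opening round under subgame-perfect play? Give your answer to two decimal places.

Work backward from the last round.
Round 5 (country B proposes): country A gets 48 if talks fail, so country B offers 48 and keeps 552.
Round 4 (country A proposes): country B can get 552 next round, worth 0.67 × 552 = 369.84 now, so country A offers 369.84, keeping 230.16.
Round 3 (country B proposes): country A can get 230.16 next round, worth 0.93 × 230.16 = 214.0488 now; country B offers that and keeps 385.9512.
Round 2 (country A proposes): country B can get 385.9512 next round, worth 0.67 × 385.9512 = 258.587304 now; country A offers that and keeps 341.412696.
Round 1 (country B proposes): country A can get 341.412696 next round, worth 0.93 × 341.412696 = 317.51380728 now; country B offers that and keeps 282.48619272.

317.51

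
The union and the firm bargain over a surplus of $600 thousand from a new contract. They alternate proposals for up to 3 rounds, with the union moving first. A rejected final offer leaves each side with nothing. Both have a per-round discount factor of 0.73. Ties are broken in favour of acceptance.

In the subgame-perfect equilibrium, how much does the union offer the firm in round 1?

Solve by backward induction from round 3.
Round 3 (the union proposes): rejection yields 0 for the firm; the union offers 0 and keeps 600.
Round 2 (the firm proposes): the union can get 600 next round, worth 0.73 × 600 = 438 now, so the firm offers 438, keeping 162.
Round 1 (the union proposes): the firm can get 162 next round, worth 0.73 × 162 = 118.26 now. The union offers 118.26 and keeps 600 − 118.26 = 481.74.

118.26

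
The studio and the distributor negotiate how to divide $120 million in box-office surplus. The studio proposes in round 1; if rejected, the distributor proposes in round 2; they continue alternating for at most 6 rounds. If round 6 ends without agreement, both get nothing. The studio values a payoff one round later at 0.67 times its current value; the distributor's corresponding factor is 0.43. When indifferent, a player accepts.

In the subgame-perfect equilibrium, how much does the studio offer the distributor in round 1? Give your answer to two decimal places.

Round 6 (the distributor proposes): the studio will accept anything ≥ 0, so the distributor offers 0 and keeps 120.
Round 5 (the studio proposes): the distributor can get 120 next round, worth 0.43 × 120 = 51.6 now; the studio offers that and keeps 68.4.
Round 4 (the distributor proposes): the studio can get 68.4 next round, worth 0.67 × 68.4 = 45.828 now. The distributor offers 45.828 and keeps 120 − 45.828 = 74.172.
Round 3 (the studio proposes): the distributor can get 74.172 next round, worth 0.43 × 74.172 = 31.89396 now. The studio offers 31.89396 and keeps 120 − 31.89396 = 88.10604.
Round 2 (the distributor proposes): the studio can get 88.10604 next round, worth 0.67 × 88.10604 = 59.0310468 now. The distributor offers 59.0310468 and keeps 120 − 59.0310468 = 60.9689532.
Round 1 (the studio proposes): the distributor can get 60.9689532 next round, worth 0.43 × 60.9689532 = 26.216649876 now. The studio offers 26.216649876 and keeps 120 − 26.216649876 = 93.783350124.

26.22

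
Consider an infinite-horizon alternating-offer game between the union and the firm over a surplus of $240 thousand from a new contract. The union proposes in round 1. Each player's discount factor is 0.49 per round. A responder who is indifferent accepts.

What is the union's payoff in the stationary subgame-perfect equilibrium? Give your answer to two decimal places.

When the union proposes, the firm accepts any offer worth at least 0.49 times what the firm would get by proposing next round; and vice versa.
This gives x = 240 − 0.49y and y = 240 − 0.49x, where x and y are each side's share when it proposes.
Hence (1 − 0.49·0.49)x = 240(1 − 0.49), i.e. 0.7599·x = 122.4.
x ≈ 161.0738; the firm's share is 240 − x ≈ 78.9262.

161.07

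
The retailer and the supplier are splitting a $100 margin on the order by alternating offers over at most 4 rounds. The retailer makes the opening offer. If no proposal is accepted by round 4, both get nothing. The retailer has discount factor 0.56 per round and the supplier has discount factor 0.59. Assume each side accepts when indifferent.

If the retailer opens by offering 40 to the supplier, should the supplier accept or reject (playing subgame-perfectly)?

Work out the supplier's continuation value if the offer is rejected.
Round 4 (the supplier proposes): rejection yields 0 for the retailer; the supplier offers 0 and keeps 100.
Round 3 (the retailer proposes): the supplier can get 100 next round, worth 0.59 × 100 = 59 now. The retailer offers 59 and keeps 100 − 59 = 41.
Round 2 (the supplier proposes): the retailer can get 41 next round, worth 0.56 × 41 = 22.96 now; the supplier offers that and keeps 77.04.
So by rejecting in round 1, the supplier gets 77.04 next round, worth 0.59 × 77.04 = 45.4536 now.
Offer 40 < 45.4536, so the supplier rejects.

Reject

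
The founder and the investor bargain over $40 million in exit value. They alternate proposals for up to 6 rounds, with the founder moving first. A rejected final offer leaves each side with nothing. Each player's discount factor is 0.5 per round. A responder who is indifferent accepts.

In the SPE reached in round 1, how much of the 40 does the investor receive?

Round 6 (the investor proposes): the founder will accept anything ≥ 0, so the investor offers 0 and keeps 40.
Round 5 (the founder proposes): the investor can get 40 next round, worth 0.5 × 40 = 20 now, so the founder offers 20, keeping 20.
Round 4 (the investor proposes): the founder can get 20 next round, worth 0.5 × 20 = 10 now. The investor offers 10 and keeps 40 − 10 = 30.
Round 3 (the founder proposes): the investor can get 30 next round, worth 0.5 × 30 = 15 now, so the founder offers 15, keeping 25.
Round 2 (the investor proposes): the founder can get 25 next round, worth 0.5 × 25 = 12.5 now. The investor offers 12.5 and keeps 40 − 12.5 = 27.5.
Round 1 (the founder proposes): the investor can get 27.5 next round, worth 0.5 × 27.5 = 13.75 now. The founder offers 13.75 and keeps 40 − 13.75 = 26.25.

13.75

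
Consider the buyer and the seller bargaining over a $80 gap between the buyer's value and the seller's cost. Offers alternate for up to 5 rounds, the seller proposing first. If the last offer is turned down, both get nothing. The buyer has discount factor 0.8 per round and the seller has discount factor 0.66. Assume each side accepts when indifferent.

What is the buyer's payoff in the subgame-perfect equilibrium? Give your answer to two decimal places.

Round 5 (the seller proposes): rejection yields 0 for the buyer; the seller offers 0 and keeps 80.
Round 4 (the buyer proposes): the seller can get 80 next round, worth 0.66 × 80 = 52.8 now. The buyer offers 52.8 and keeps 80 − 52.8 = 27.2.
Round 3 (the seller proposes): the buyer can get 27.2 next round, worth 0.8 × 27.2 = 21.76 now. The seller offers 21.76 and keeps 80 − 21.76 = 58.24.
Round 2 (the buyer proposes): the seller can get 58.24 next round, worth 0.66 × 58.24 = 38.4384 now, so the buyer offers 38.4384, keeping 41.5616.
Round 1 (the seller proposes): the buyer can get 41.5616 next round, worth 0.8 × 41.5616 = 33.24928 now. The seller offers 33.24928 and keeps 80 − 33.24928 = 46.75072.

33.25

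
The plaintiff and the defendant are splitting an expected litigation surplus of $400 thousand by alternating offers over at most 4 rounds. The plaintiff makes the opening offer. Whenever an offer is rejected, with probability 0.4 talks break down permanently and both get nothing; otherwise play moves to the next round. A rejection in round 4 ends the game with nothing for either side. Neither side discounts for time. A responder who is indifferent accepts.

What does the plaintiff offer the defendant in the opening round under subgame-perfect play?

Round 4 (the defendant proposes): rejection yields 0 for the plaintiff; the defendant offers 0 and keeps 400.
Round 3 (the plaintiff proposes): rejecting gives the defendant an expected 0.6 × 400 = 240, so the plaintiff offers 240, keeping 160.
Round 2 (the defendant proposes): rejecting gives the plaintiff an expected 0.6 × 160 = 96; the defendant offers that and keeps 304.
Round 1 (the plaintiff proposes): rejecting gives the defendant an expected 0.6 × 304 = 182.4, so the plaintiff offers 182.4, keeping 217.6.

182.4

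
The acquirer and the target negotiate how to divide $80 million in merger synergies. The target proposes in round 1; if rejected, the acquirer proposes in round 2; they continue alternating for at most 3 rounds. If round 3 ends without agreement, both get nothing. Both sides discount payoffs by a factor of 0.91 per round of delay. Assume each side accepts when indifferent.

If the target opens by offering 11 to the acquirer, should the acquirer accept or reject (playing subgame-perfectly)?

Accept

Round 3 (the target proposes): rejection yields 0 for the acquirer; the target offers 0 and keeps 80.
Round 2 (the acquirer proposes): the target can get 80 next round, worth 0.91 × 80 = 72.8 now, so the acquirer offers 72.8, keeping 7.2.
So by rejecting in round 1, the acquirer gets 7.2 next round, worth 0.91 × 7.2 = 6.552 now.
Offer 11 ≥ 6.552, so the acquirer accepts.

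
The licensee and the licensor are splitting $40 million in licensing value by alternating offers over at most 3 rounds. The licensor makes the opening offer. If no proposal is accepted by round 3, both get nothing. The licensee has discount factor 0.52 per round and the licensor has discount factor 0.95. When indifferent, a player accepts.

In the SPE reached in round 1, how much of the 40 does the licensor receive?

38.96

Round 3 (the licensor proposes): the licensee will accept anything ≥ 0, so the licensor offers 0 and keeps 40.
Round 2 (the licensee proposes): the licensor can get 40 next round, worth 0.95 × 40 = 38 now, so the licensee offers 38, keeping 2.
Round 1 (the licensor proposes): the licensee can get 2 next round, worth 0.52 × 2 = 1.04 now; the licensor offers that and keeps 38.96.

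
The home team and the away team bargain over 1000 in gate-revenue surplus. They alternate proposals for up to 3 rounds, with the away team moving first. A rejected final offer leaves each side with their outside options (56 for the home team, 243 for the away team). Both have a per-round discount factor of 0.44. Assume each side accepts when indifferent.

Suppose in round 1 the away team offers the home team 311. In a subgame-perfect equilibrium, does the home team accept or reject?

Accept

Round 3 (the away team proposes): the home team gets 56 if talks fail, so the away team offers 56 and keeps 944.
Round 2 (the home team proposes): the away team can get 944 next round, worth 0.44 × 944 = 415.36 now. The home team offers 415.36 and keeps 1000 − 415.36 = 584.64.
So by rejecting in round 1, the home team gets 584.64 next round, worth 0.44 × 584.64 = 257.2416 now.
Offer 311 ≥ 257.2416, so the home team accepts.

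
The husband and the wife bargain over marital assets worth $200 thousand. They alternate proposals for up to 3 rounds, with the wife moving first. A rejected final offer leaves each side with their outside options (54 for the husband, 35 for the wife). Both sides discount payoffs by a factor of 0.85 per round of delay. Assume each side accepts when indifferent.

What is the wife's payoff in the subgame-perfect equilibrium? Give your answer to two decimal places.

Round 3 (the wife proposes): the husband gets 54 if talks fail, so the wife offers 54 and keeps 146.
Round 2 (the husband proposes): the wife can get 146 next round, worth 0.85 × 146 = 124.1 now. The husband offers 124.1 and keeps 200 − 124.1 = 75.9.
Round 1 (the wife proposes): the husband can get 75.9 next round, worth 0.85 × 75.9 = 64.515 now. The wife offers 64.515 and keeps 200 − 64.515 = 135.485.

135.49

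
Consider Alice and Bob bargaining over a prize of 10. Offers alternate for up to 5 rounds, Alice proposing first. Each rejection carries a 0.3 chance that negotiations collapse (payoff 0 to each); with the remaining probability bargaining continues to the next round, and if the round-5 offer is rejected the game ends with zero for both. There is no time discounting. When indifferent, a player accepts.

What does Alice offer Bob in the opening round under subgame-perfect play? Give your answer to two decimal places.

Round 5 (Alice proposes): rejection yields 0 for Bob; Alice offers 0 and keeps 10.
Round 4 (Bob proposes): rejecting gives Alice an expected 0.7 × 10 = 7. Bob offers 7 and keeps 10 − 7 = 3.
Round 3 (Alice proposes): rejecting gives Bob an expected 0.7 × 3 = 2.1. Alice offers 2.1 and keeps 10 − 2.1 = 7.9.
Round 2 (Bob proposes): rejecting gives Alice an expected 0.7 × 7.9 = 5.53; Bob offers that and keeps 4.47.
Round 1 (Alice proposes): rejecting gives Bob an expected 0.7 × 4.47 = 3.129, so Alice offers 3.129, keeping 6.871.

3.13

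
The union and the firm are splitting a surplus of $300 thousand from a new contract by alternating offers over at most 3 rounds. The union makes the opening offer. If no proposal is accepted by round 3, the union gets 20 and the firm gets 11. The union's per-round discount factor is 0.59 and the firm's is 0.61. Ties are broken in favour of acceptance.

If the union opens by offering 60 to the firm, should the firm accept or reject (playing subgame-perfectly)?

Round 3 (the union proposes): the firm gets 11 if talks fail, so the union offers 11 and keeps 289.
Round 2 (the firm proposes): the union can get 289 next round, worth 0.59 × 289 = 170.51 now. The firm offers 170.51 and keeps 300 − 170.51 = 129.49.
So by rejecting in round 1, the firm gets 129.49 next round, worth 0.61 × 129.49 = 78.9889 now.
Offer 60 < 78.9889, so the firm rejects.

Reject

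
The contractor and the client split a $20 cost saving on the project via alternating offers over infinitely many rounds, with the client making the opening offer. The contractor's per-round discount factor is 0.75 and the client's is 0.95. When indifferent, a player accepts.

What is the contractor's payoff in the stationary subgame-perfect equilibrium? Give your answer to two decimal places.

When the client proposes, the contractor accepts any offer worth at least 0.75 times what the contractor would get by proposing next round; and vice versa.
This gives x = 20 − 0.75y and y = 20 − 0.95x, where x and y are each side's share when it proposes.
Hence (1 − 0.75·0.95)x = 20(1 − 0.75), i.e. 0.2875·x = 5.
x ≈ 17.3913; the contractor's share is 20 − x ≈ 2.6087.

2.61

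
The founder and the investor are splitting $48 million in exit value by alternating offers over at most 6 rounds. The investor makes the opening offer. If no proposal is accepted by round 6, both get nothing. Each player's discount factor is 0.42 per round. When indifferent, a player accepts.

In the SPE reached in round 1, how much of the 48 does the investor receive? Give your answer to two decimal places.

33.62

Round 6 (the founder proposes): the investor will accept anything ≥ 0, so the founder offers 0 and keeps 48.
Round 5 (the investor proposes): the founder can get 48 next round, worth 0.42 × 48 = 20.16 now; the investor offers that and keeps 27.84.
Round 4 (the founder proposes): the investor can get 27.84 next round, worth 0.42 × 27.84 = 11.6928 now; the founder offers that and keeps 36.3072.
Round 3 (the investor proposes): the founder can get 36.3072 next round, worth 0.42 × 36.3072 = 15.249024 now, so the investor offers 15.249024, keeping 32.750976.
Round 2 (the founder proposes): the investor can get 32.750976 next round, worth 0.42 × 32.750976 = 13.75540992 now; the founder offers that and keeps 34.24459008.
Round 1 (the investor proposes): the founder can get 34.24459008 next round, worth 0.42 × 34.24459008 = 14.3827278336 now, so the investor offers 14.3827278336, keeping 33.6172721664.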